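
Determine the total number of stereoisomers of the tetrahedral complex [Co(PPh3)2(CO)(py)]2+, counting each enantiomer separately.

1

All four vertices of a tetrahedron are equivalent and mutually adjacent, so cis/trans isomerism cannot arise.
Only one geometric arrangement is possible.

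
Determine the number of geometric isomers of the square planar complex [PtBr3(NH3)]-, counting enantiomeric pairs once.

A square has two trans pairs of vertices; adjacent vertices are cis.
Only one geometric arrangement is possible.

1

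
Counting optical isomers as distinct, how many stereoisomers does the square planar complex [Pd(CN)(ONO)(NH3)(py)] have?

3

A square has two trans pairs of vertices; adjacent vertices are cis.
There are 3 geometric isomers: (CN/ONO trans, NH3/py trans); (CN/py trans, NH3/ONO trans); (CN/NH3 trans, ONO/py trans).
Each arrangement has an internal mirror plane or centre of symmetry, so none is chiral.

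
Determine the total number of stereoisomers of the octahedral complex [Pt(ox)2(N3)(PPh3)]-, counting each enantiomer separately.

In an octahedral complex each vertex has one trans partner and four cis neighbours.
Each ox is bidentate and must span two cis positions.
The distinct arrangements are (2 in all): N3 and PPh3 mutually trans; N3 and PPh3 mutually cis (chiral).
One of these lacks any improper symmetry element and so occurs as an enantiomeric pair, giving 2 + 1 = 3 stereoisomers in total.

3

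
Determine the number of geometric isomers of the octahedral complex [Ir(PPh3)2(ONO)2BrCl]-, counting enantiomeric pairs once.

Systematic placement gives 6 geometric isomers: PPh3 trans, ONO trans; PPh3 cis, ONO cis (3 arrangements, 2 chiral); PPh3 trans, ONO cis; PPh3 cis, ONO trans.

6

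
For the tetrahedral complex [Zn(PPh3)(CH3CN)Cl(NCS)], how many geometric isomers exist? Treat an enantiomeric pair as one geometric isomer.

1

Only one geometric arrangement is possible; it has no improper symmetry element, so it exists as a pair of enantiomers (2 stereoisomers).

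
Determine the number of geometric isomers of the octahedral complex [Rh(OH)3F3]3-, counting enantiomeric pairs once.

2

Working through the distinct placements yields 2 geometric isomers: OH mer; OH fac.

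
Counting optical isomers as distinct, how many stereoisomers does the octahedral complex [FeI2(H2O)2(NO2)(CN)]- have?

In an octahedral complex each vertex has one trans partner and four cis neighbours.
Systematic placement gives 6 geometric isomers: I cis, H2O cis (3 arrangements, 2 chiral); I trans, H2O cis; I cis, H2O trans; I trans, H2O trans.
Of these, 2 lack any improper symmetry element and so occur as enantiomeric pairs, giving 6 + 2 = 8 stereoisomers in total.

8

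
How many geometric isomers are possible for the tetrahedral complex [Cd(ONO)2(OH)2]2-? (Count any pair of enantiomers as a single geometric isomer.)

All four vertices of a tetrahedron are equivalent and mutually adjacent, so cis/trans isomerism cannot arise.
Only one geometric arrangement is possible.

1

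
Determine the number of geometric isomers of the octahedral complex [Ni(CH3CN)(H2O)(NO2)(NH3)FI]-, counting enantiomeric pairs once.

15

In an octahedral complex each vertex has one trans partner and four cis neighbours.
Systematic enumeration (placing each ligand type in turn and discarding arrangements equivalent by rotation or reflection) gives 15 geometric isomers.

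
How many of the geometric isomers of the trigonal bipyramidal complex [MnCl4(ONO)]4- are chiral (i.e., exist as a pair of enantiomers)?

0

There are 2 geometric isomers: ONO equatorial; ONO axial.
Each arrangement has an internal mirror plane or centre of symmetry, so none is chiral.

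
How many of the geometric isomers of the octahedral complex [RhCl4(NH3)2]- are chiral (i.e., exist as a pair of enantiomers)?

Working through the distinct placements yields 2 geometric isomers: NH3 trans; NH3 cis.
Each arrangement has an internal mirror plane or centre of symmetry, so none is chiral.

0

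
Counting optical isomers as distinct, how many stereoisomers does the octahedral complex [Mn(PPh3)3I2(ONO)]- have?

3

The six octahedral sites form three mutually perpendicular trans pairs.
The distinct arrangements are (3 in all): PPh3 mer, I trans; PPh3 mer, I cis; PPh3 fac, I cis.
Each arrangement has an internal mirror plane or centre of symmetry, so none is chiral.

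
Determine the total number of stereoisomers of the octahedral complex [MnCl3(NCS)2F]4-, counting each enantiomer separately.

Working through the distinct placements yields 3 geometric isomers: Cl mer, NCS trans; Cl mer, NCS cis; Cl fac, NCS cis.
Each arrangement has an internal mirror plane or centre of symmetry, so none is chiral.

3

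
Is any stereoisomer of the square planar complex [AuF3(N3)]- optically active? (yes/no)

A square has two trans pairs of vertices; adjacent vertices are cis.
Only one geometric arrangement is possible.

no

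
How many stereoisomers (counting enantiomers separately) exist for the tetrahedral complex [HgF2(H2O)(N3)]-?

1

Only one geometric arrangement is possible.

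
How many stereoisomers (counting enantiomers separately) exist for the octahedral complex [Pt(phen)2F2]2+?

3

Each phen is bidentate and must span two cis positions.
Working through the distinct placements yields 2 geometric isomers: F trans; F cis (chiral).
One of these lacks any improper symmetry element and so occurs as an enantiomeric pair, giving 2 + 1 = 3 stereoisomers in total.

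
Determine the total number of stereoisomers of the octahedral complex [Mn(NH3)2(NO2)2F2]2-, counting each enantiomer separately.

An octahedron has six vertices in three trans pairs; every non-trans pair is cis.
Systematic placement gives 5 geometric isomers: NH3 trans, NO2 trans, F trans; NH3 cis, NO2 cis, F trans; NH3 cis, NO2 trans, F cis; NH3 cis, NO2 cis, F cis (chiral); NH3 trans, NO2 cis, F cis.
One of these lacks any improper symmetry element and so occurs as an enantiomeric pair, giving 5 + 1 = 6 stereoisomers in total.

6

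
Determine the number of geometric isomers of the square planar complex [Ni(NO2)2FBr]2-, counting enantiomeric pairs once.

2

A square has two trans pairs of vertices; adjacent vertices are cis.
The distinct arrangements are (2 in all): NO2 cis; NO2 trans.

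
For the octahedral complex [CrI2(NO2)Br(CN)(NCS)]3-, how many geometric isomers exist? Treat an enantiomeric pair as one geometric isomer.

In an octahedral complex each vertex has one trans partner and four cis neighbours.
Systematic enumeration (placing each ligand type in turn and discarding arrangements equivalent by rotation or reflection) gives 9 geometric isomers.

9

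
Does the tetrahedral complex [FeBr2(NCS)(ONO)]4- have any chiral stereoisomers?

Only one geometric arrangement is possible.

no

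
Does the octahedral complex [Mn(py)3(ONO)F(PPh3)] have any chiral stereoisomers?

yes

The six octahedral sites form three mutually perpendicular trans pairs.
The distinct arrangements are (4 in all): py mer (3 arrangements); py fac (chiral).
One of these lacks any improper symmetry element and so occurs as an enantiomeric pair, giving 4 + 1 = 5 stereoisomers in total.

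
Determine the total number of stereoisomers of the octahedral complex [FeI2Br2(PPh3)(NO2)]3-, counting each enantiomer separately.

The distinct arrangements are (6 in all): I trans, Br trans; I cis, Br trans; I cis, Br cis (3 arrangements, 2 chiral); I trans, Br cis.
Of these, 2 lack any improper symmetry element and so occur as enantiomeric pairs, giving 6 + 2 = 8 stereoisomers in total.

8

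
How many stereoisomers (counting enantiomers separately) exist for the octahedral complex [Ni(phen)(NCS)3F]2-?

The six octahedral sites form three mutually perpendicular trans pairs.
Each phen is bidentate and must span two cis positions.
There are 2 geometric isomers: NCS fac; NCS mer.
Each arrangement has an internal mirror plane or centre of symmetry, so none is chiral.

2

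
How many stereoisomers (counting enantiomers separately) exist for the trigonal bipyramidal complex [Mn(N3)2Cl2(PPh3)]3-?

6

A trigonal bipyramid has two axial and three equatorial sites, which are chemically inequivalent.
Placing the ligands in turn and identifying arrangements related by rotation or reflection leaves 5 distinct geometric isomers.
One of these lacks any improper symmetry element and so occurs as an enantiomeric pair, giving 5 + 1 = 6 stereoisomers in total.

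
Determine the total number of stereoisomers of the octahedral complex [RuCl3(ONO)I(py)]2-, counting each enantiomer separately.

5

The six octahedral sites form three mutually perpendicular trans pairs.
There are 4 geometric isomers: Cl mer (3 arrangements); Cl fac (chiral).
One of these lacks any improper symmetry element and so occurs as an enantiomeric pair, giving 4 + 1 = 5 stereoisomers in total.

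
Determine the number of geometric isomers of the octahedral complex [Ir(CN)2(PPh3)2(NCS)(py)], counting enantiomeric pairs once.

6

The six octahedral sites form three mutually perpendicular trans pairs.
There are 6 geometric isomers: CN trans, PPh3 cis; CN trans, PPh3 trans; CN cis, PPh3 cis (3 arrangements, 2 chiral); CN cis, PPh3 trans.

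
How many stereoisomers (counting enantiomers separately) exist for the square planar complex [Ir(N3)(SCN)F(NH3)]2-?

3

In a square planar complex each vertex has one trans partner and two cis neighbours.
The distinct arrangements are (3 in all): (F/NH3 trans, N3/SCN trans); (F/SCN trans, N3/NH3 trans); (F/N3 trans, NH3/SCN trans).
Each arrangement has an internal mirror plane or centre of symmetry, so none is chiral.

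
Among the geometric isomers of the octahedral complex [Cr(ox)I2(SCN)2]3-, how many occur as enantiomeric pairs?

The six octahedral sites form three mutually perpendicular trans pairs.
Each ox is bidentate and must span two cis positions.
There are 3 geometric isomers: I trans, SCN cis; I cis, SCN cis (chiral); I cis, SCN trans.
One of these lacks any improper symmetry element and so occurs as an enantiomeric pair, giving 3 + 1 = 4 stereoisomers in total.

1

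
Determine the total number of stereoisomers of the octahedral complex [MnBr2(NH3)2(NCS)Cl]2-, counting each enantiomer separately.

8

An octahedron has six vertices in three trans pairs; every non-trans pair is cis.
Systematic placement gives 6 geometric isomers: Br trans, NH3 trans; Br trans, NH3 cis; Br cis, NH3 trans; Br cis, NH3 cis (3 arrangements, 2 chiral).
Of these, 2 lack any improper symmetry element and so occur as enantiomeric pairs, giving 6 + 2 = 8 stereoisomers in total.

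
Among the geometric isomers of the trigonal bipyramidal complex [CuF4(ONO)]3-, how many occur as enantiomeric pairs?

0

In a trigonal bipyramid the two axial positions differ from the three equatorial ones.
The distinct arrangements are (2 in all): ONO equatorial; ONO axial.
Each arrangement has an internal mirror plane or centre of symmetry, so none is chiral.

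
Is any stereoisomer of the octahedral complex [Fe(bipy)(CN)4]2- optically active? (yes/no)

no

Each bipy is bidentate and must span two cis positions.
Only one geometric arrangement is possible.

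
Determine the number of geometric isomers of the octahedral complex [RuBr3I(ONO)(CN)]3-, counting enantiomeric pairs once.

4

There are 4 geometric isomers: Br mer (3 arrangements); Br fac (chiral).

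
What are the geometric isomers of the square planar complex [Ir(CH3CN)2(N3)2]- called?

cis and trans

In a square planar complex each vertex has one trans partner and two cis neighbours.
The distinct arrangements are (2 in all): CH3CN cis; CH3CN trans.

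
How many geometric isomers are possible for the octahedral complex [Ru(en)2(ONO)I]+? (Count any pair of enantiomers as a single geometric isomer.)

The six octahedral sites form three mutually perpendicular trans pairs.
Each en is bidentate and must span two cis positions.
The distinct arrangements are (2 in all): ONO and I mutually trans; ONO and I mutually cis (chiral).

2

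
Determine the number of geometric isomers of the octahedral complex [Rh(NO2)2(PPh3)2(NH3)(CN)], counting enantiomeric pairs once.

6

Working through the distinct placements yields 6 geometric isomers: NO2 trans, PPh3 trans; NO2 cis, PPh3 cis (3 arrangements, 2 chiral); NO2 cis, PPh3 trans; NO2 trans, PPh3 cis.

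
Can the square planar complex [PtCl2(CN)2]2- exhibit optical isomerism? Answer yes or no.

no

In a square planar complex each vertex has one trans partner and two cis neighbours.
There are 2 geometric isomers: Cl cis; Cl trans.
Each arrangement has an internal mirror plane or centre of symmetry, so none is chiral.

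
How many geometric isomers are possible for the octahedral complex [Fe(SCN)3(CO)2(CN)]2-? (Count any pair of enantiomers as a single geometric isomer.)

Working through the distinct placements yields 3 geometric isomers: SCN mer, CO cis; SCN mer, CO trans; SCN fac, CO cis.

3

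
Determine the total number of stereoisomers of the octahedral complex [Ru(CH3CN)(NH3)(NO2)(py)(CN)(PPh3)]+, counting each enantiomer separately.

In an octahedral complex each vertex has one trans partner and four cis neighbours.
Placing the ligands in turn and identifying arrangements related by rotation or reflection leaves 15 distinct geometric isomers.
Of these, 15 lack any improper symmetry element and so occur as enantiomeric pairs, giving 15 + 15 = 30 stereoisomers in total.

30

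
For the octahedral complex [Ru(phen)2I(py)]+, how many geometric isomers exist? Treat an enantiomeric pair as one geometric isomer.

2

Each phen is bidentate and must span two cis positions.
There are 2 geometric isomers: I and py mutually cis (chiral); I and py mutually trans.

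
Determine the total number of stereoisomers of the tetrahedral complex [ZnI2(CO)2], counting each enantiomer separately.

1

All four vertices of a tetrahedron are equivalent and mutually adjacent, so cis/trans isomerism cannot arise.
Only one geometric arrangement is possible.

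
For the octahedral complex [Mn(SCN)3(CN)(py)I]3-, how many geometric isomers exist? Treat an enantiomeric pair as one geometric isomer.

Systematic placement gives 4 geometric isomers: SCN mer (3 arrangements); SCN fac (chiral).

4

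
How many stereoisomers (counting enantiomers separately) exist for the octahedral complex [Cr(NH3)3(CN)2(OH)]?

3

The six octahedral sites form three mutually perpendicular trans pairs.
There are 3 geometric isomers: NH3 mer, CN trans; NH3 fac, CN cis; NH3 mer, CN cis.
Each arrangement has an internal mirror plane or centre of symmetry, so none is chiral.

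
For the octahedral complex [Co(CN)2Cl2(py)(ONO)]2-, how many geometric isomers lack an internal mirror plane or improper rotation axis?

Systematic placement gives 6 geometric isomers: CN trans, Cl trans; CN trans, Cl cis; CN cis, Cl cis (3 arrangements, 2 chiral); CN cis, Cl trans.
Of these, 2 lack any improper symmetry element and so occur as enantiomeric pairs, giving 6 + 2 = 8 stereoisomers in total.

2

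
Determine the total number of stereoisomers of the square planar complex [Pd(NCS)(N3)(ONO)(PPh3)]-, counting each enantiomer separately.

Systematic placement gives 3 geometric isomers: (N3/ONO trans, NCS/PPh3 trans); (N3/PPh3 trans, NCS/ONO trans); (N3/NCS trans, ONO/PPh3 trans).
Each arrangement has an internal mirror plane or centre of symmetry, so none is chiral.

3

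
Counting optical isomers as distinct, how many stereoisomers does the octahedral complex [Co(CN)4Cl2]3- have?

2

In an octahedral complex each vertex has one trans partner and four cis neighbours.
Working through the distinct placements yields 2 geometric isomers: Cl trans; Cl cis.
Each arrangement has an internal mirror plane or centre of symmetry, so none is chiral.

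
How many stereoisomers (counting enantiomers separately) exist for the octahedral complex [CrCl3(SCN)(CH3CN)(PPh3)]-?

In an octahedral complex each vertex has one trans partner and four cis neighbours.
The distinct arrangements are (4 in all): Cl mer (3 arrangements); Cl fac (chiral).
One of these lacks any improper symmetry element and so occurs as an enantiomeric pair, giving 4 + 1 = 5 stereoisomers in total.

5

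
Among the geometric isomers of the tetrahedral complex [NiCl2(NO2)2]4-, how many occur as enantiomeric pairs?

0

In a tetrahedral complex all four positions are equivalent and every pair of ligands is adjacent — there is no cis/trans distinction.
Only one geometric arrangement is possible.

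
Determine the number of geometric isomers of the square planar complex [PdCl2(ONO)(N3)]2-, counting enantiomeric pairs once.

2

In a square planar complex each vertex has one trans partner and two cis neighbours.
The distinct arrangements are (2 in all): Cl cis; Cl trans.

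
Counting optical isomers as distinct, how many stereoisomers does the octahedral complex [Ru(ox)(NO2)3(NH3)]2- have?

2

Each ox is bidentate and must span two cis positions.
The distinct arrangements are (2 in all): NO2 fac; NO2 mer.
Each arrangement has an internal mirror plane or centre of symmetry, so none is chiral.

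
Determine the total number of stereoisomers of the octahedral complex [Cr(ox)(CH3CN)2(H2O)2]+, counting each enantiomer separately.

In an octahedral complex each vertex has one trans partner and four cis neighbours.
Each ox is bidentate and must span two cis positions.
Systematic placement gives 3 geometric isomers: CH3CN trans, H2O cis; CH3CN cis, H2O cis (chiral); CH3CN cis, H2O trans.
One of these lacks any improper symmetry element and so occurs as an enantiomeric pair, giving 3 + 1 = 4 stereoisomers in total.

4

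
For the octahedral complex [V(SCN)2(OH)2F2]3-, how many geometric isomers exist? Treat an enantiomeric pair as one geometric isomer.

There are 5 geometric isomers: SCN trans, OH trans, F trans; SCN cis, OH cis, F trans; SCN trans, OH cis, F cis; SCN cis, OH cis, F cis (chiral); SCN cis, OH trans, F cis.

5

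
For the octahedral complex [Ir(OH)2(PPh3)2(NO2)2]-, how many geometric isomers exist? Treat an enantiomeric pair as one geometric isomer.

The six octahedral sites form three mutually perpendicular trans pairs.
Working through the distinct placements yields 5 geometric isomers: OH trans, PPh3 trans, NO2 trans; OH cis, PPh3 cis, NO2 trans; OH cis, PPh3 trans, NO2 cis; OH cis, PPh3 cis, NO2 cis (chiral); OH trans, PPh3 cis, NO2 cis.

5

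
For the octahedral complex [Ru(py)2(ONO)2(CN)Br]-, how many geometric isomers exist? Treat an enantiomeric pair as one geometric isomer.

The six octahedral sites form three mutually perpendicular trans pairs.
Working through the distinct placements yields 6 geometric isomers: py trans, ONO trans; py cis, ONO cis (3 arrangements, 2 chiral); py trans, ONO cis; py cis, ONO trans.

6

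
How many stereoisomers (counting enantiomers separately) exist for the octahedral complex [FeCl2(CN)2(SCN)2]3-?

6

In an octahedral complex each vertex has one trans partner and four cis neighbours.
There are 5 geometric isomers: Cl trans, CN trans, SCN trans; Cl cis, CN trans, SCN cis; Cl cis, CN cis, SCN trans; Cl cis, CN cis, SCN cis (chiral); Cl trans, CN cis, SCN cis.
One of these lacks any improper symmetry element and so occurs as an enantiomeric pair, giving 5 + 1 = 6 stereoisomers in total.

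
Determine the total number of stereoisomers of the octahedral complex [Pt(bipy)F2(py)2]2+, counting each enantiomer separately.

4

An octahedron has six vertices in three trans pairs; every non-trans pair is cis.
Each bipy is bidentate and must span two cis positions.
The distinct arrangements are (3 in all): F trans, py cis; F cis, py trans; F cis, py cis (chiral).
One of these lacks any improper symmetry element and so occurs as an enantiomeric pair, giving 3 + 1 = 4 stereoisomers in total.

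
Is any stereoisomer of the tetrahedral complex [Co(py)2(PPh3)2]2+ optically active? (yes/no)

All four vertices of a tetrahedron are equivalent and mutually adjacent, so cis/trans isomerism cannot arise.
Only one geometric arrangement is possible.

no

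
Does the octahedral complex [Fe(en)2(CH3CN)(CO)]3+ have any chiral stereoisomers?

yes

Each en is bidentate and must span two cis positions.
The distinct arrangements are (2 in all): CH3CN and CO mutually trans; CH3CN and CO mutually cis (chiral).
One of these lacks any improper symmetry element and so occurs as an enantiomeric pair, giving 2 + 1 = 3 stereoisomers in total.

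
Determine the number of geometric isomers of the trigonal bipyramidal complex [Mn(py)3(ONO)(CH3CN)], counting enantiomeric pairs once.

In a trigonal bipyramid the two axial positions differ from the three equatorial ones.
The distinct arrangements are (4 in all): ONO axial, CH3CN axial; ONO equatorial, CH3CN axial; ONO axial, CH3CN equatorial; ONO equatorial, CH3CN equatorial.

4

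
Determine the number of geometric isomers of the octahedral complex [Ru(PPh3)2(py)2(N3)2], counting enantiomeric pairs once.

5

In an octahedral complex each vertex has one trans partner and four cis neighbours.
There are 5 geometric isomers: PPh3 trans, py trans, N3 trans; PPh3 cis, py cis, N3 trans; PPh3 cis, py trans, N3 cis; PPh3 cis, py cis, N3 cis (chiral); PPh3 trans, py cis, N3 cis.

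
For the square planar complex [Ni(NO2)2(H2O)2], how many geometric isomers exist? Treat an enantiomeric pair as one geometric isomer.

2

A square has two trans pairs of vertices; adjacent vertices are cis.
Working through the distinct placements yields 2 geometric isomers: NO2 cis; NO2 trans.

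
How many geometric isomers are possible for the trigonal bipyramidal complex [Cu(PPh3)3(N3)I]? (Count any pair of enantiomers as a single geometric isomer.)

A trigonal bipyramid has two axial and three equatorial sites, which are chemically inequivalent.
The distinct arrangements are (4 in all): N3 axial, I axial; N3 equatorial, I axial; N3 axial, I equatorial; N3 equatorial, I equatorial.

4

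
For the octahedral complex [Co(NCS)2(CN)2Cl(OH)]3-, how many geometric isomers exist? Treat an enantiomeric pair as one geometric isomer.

The distinct arrangements are (6 in all): NCS cis, CN trans; NCS trans, CN trans; NCS cis, CN cis (3 arrangements, 2 chiral); NCS trans, CN cis.

6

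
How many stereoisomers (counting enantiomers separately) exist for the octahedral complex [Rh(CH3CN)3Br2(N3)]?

The distinct arrangements are (3 in all): CH3CN mer, Br trans; CH3CN fac, Br cis; CH3CN mer, Br cis.
Each arrangement has an internal mirror plane or centre of symmetry, so none is chiral.

3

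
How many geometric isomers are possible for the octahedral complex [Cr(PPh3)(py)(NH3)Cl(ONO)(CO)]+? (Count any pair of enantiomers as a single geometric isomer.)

15

In an octahedral complex each vertex has one trans partner and four cis neighbours.
Systematic enumeration (placing each ligand type in turn and discarding arrangements equivalent by rotation or reflection) gives 15 geometric isomers.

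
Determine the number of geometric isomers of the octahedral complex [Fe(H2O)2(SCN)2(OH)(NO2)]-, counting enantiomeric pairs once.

6

An octahedron has six vertices in three trans pairs; every non-trans pair is cis.
Working through the distinct placements yields 6 geometric isomers: H2O trans, SCN trans; H2O trans, SCN cis; H2O cis, SCN trans; H2O cis, SCN cis (3 arrangements, 2 chiral).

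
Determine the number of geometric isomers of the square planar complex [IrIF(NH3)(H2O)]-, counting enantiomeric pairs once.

The distinct arrangements are (3 in all): (F/I trans, H2O/NH3 trans); (F/NH3 trans, H2O/I trans); (F/H2O trans, I/NH3 trans).

3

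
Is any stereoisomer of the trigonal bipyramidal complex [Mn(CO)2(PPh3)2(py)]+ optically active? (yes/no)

yes

In a trigonal bipyramid the two axial positions differ from the three equatorial ones.
Exhaustive case analysis gives 5 geometric isomers.
One of these lacks any improper symmetry element and so occurs as an enantiomeric pair, giving 5 + 1 = 6 stereoisomers in total.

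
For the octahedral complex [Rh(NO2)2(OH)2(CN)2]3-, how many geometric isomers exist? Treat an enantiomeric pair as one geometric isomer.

5

The distinct arrangements are (5 in all): NO2 trans, OH trans, CN trans; NO2 cis, OH cis, CN trans; NO2 cis, OH trans, CN cis; NO2 cis, OH cis, CN cis (chiral); NO2 trans, OH cis, CN cis.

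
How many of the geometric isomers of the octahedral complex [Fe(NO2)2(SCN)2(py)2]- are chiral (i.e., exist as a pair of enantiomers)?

In an octahedral complex each vertex has one trans partner and four cis neighbours.
There are 5 geometric isomers: NO2 trans, SCN trans, py trans; NO2 trans, SCN cis, py cis; NO2 cis, SCN cis, py trans; NO2 cis, SCN cis, py cis (chiral); NO2 cis, SCN trans, py cis.
One of these lacks any improper symmetry element and so occurs as an enantiomeric pair, giving 5 + 1 = 6 stereoisomers in total.

1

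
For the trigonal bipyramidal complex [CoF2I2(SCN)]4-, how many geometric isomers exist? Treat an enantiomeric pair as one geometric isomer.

5

A trigonal bipyramid has two axial and three equatorial sites, which are chemically inequivalent.
Systematic enumeration (placing each ligand type in turn and discarding arrangements equivalent by rotation or reflection) gives 5 geometric isomers.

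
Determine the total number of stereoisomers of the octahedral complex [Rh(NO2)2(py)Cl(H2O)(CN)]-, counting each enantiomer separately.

15

The six octahedral sites form three mutually perpendicular trans pairs.
Exhaustive case analysis gives 9 geometric isomers.
Of these, 6 lack any improper symmetry element and so occur as enantiomeric pairs, giving 9 + 6 = 15 stereoisomers in total.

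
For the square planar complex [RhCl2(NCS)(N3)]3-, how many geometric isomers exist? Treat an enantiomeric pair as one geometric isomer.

A square has two trans pairs of vertices; adjacent vertices are cis.
There are 2 geometric isomers: Cl cis; Cl trans.

2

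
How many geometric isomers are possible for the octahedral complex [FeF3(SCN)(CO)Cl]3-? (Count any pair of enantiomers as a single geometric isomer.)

4

The six octahedral sites form three mutually perpendicular trans pairs.
The distinct arrangements are (4 in all): F mer (3 arrangements); F fac (chiral).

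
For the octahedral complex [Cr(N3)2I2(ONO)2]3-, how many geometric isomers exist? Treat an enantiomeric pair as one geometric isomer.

5

Systematic placement gives 5 geometric isomers: N3 trans, I trans, ONO trans; N3 cis, I trans, ONO cis; N3 cis, I cis, ONO trans; N3 cis, I cis, ONO cis (chiral); N3 trans, I cis, ONO cis.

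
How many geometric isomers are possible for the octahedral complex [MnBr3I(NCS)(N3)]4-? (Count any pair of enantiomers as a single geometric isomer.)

An octahedron has six vertices in three trans pairs; every non-trans pair is cis.
There are 4 geometric isomers: Br mer (3 arrangements); Br fac (chiral).

4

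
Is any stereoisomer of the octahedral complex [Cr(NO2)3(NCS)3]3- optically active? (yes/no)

no

The six octahedral sites form three mutually perpendicular trans pairs.
Systematic placement gives 2 geometric isomers: NO2 mer; NO2 fac.
Each arrangement has an internal mirror plane or centre of symmetry, so none is chiral.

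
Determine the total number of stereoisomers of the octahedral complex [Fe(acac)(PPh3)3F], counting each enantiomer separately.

2

An octahedron has six vertices in three trans pairs; every non-trans pair is cis.
Each acac is bidentate and must span two cis positions.
There are 2 geometric isomers: PPh3 fac; PPh3 mer.
Each arrangement has an internal mirror plane or centre of symmetry, so none is chiral.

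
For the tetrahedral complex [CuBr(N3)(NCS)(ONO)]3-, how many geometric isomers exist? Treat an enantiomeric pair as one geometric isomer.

1

All four vertices of a tetrahedron are equivalent and mutually adjacent, so cis/trans isomerism cannot arise.
Only one geometric arrangement is possible; it has no improper symmetry element, so it exists as a pair of enantiomers (2 stereoisomers).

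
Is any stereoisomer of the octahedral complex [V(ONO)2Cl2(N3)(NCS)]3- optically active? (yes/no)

yes

An octahedron has six vertices in three trans pairs; every non-trans pair is cis.
Working through the distinct placements yields 6 geometric isomers: ONO trans, Cl trans; ONO cis, Cl trans; ONO trans, Cl cis; ONO cis, Cl cis (3 arrangements, 2 chiral).
Of these, 2 lack any improper symmetry element and so occur as enantiomeric pairs, giving 6 + 2 = 8 stereoisomers in total.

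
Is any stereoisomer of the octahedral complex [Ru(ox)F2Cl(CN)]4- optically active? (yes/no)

yes

In an octahedral complex each vertex has one trans partner and four cis neighbours.
Each ox is bidentate and must span two cis positions.
Systematic placement gives 4 geometric isomers: F cis (3 arrangements, 2 chiral); F trans.
Of these, 2 lack any improper symmetry element and so occur as enantiomeric pairs, giving 4 + 2 = 6 stereoisomers in total.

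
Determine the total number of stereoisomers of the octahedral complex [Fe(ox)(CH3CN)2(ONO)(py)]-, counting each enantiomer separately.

The six octahedral sites form three mutually perpendicular trans pairs.
Each ox is bidentate and must span two cis positions.
Systematic placement gives 4 geometric isomers: CH3CN trans; CH3CN cis (3 arrangements, 2 chiral).
Of these, 2 lack any improper symmetry element and so occur as enantiomeric pairs, giving 4 + 2 = 6 stereoisomers in total.

6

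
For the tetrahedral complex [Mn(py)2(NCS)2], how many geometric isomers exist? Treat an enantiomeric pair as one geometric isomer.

1

In a tetrahedral complex all four positions are equivalent and every pair of ligands is adjacent — there is no cis/trans distinction.
Only one geometric arrangement is possible.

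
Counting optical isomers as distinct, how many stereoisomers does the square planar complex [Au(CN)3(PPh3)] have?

1

In a square planar complex each vertex has one trans partner and two cis neighbours.
Only one geometric arrangement is possible.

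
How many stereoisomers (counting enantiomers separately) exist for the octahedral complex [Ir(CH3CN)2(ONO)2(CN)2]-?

An octahedron has six vertices in three trans pairs; every non-trans pair is cis.
The distinct arrangements are (5 in all): CH3CN trans, ONO trans, CN trans; CH3CN trans, ONO cis, CN cis; CH3CN cis, ONO trans, CN cis; CH3CN cis, ONO cis, CN cis (chiral); CH3CN cis, ONO cis, CN trans.
One of these lacks any improper symmetry element and so occurs as an enantiomeric pair, giving 5 + 1 = 6 stereoisomers in total.

6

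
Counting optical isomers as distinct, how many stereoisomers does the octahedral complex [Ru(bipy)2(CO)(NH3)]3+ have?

An octahedron has six vertices in three trans pairs; every non-trans pair is cis.
Each bipy is bidentate and must span two cis positions.
The distinct arrangements are (2 in all): CO and NH3 mutually trans; CO and NH3 mutually cis (chiral).
One of these lacks any improper symmetry element and so occurs as an enantiomeric pair, giving 2 + 1 = 3 stereoisomers in total.

3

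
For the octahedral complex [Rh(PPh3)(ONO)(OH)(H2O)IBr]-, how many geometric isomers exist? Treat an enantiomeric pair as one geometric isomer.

The six octahedral sites form three mutually perpendicular trans pairs.
Placing the ligands in turn and identifying arrangements related by rotation or reflection leaves 15 distinct geometric isomers.

15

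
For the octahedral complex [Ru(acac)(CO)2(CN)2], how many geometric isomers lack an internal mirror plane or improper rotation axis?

1

In an octahedral complex each vertex has one trans partner and four cis neighbours.
Each acac is bidentate and must span two cis positions.
Systematic placement gives 3 geometric isomers: CO cis, CN trans; CO cis, CN cis (chiral); CO trans, CN cis.
One of these lacks any improper symmetry element and so occurs as an enantiomeric pair, giving 3 + 1 = 4 stereoisomers in total.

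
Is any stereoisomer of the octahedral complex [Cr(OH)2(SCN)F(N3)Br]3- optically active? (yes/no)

yes

An octahedron has six vertices in three trans pairs; every non-trans pair is cis.
Systematic enumeration (placing each ligand type in turn and discarding arrangements equivalent by rotation or reflection) gives 9 geometric isomers.
Of these, 6 lack any improper symmetry element and so occur as enantiomeric pairs, giving 9 + 6 = 15 stereoisomers in total.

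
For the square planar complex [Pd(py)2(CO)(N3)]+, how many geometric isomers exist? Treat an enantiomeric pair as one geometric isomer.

In a square planar complex each vertex has one trans partner and two cis neighbours.
Working through the distinct placements yields 2 geometric isomers: py cis; py trans.

2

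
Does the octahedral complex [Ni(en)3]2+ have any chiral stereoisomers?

yes

An octahedron has six vertices in three trans pairs; every non-trans pair is cis.
Each en is bidentate and must span two cis positions.
Only one geometric arrangement is possible; it has no improper symmetry element, so it exists as a pair of enantiomers (2 stereoisomers).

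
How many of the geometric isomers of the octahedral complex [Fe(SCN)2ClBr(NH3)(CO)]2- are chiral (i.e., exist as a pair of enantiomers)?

An octahedron has six vertices in three trans pairs; every non-trans pair is cis.
Systematic enumeration (placing each ligand type in turn and discarding arrangements equivalent by rotation or reflection) gives 9 geometric isomers.
Of these, 6 lack any improper symmetry element and so occur as enantiomeric pairs, giving 9 + 6 = 15 stereoisomers in total.

6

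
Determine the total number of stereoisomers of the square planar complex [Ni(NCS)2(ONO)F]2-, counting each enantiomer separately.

In a square planar complex each vertex has one trans partner and two cis neighbours.
Working through the distinct placements yields 2 geometric isomers: NCS cis; NCS trans.
Each arrangement has an internal mirror plane or centre of symmetry, so none is chiral.

2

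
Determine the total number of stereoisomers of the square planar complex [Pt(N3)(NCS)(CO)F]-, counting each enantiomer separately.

In a square planar complex each vertex has one trans partner and two cis neighbours.
The distinct arrangements are (3 in all): (CO/N3 trans, F/NCS trans); (CO/NCS trans, F/N3 trans); (CO/F trans, N3/NCS trans).
Each arrangement has an internal mirror plane or centre of symmetry, so none is chiral.

3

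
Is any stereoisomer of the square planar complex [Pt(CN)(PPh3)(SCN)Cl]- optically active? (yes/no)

A square has two trans pairs of vertices; adjacent vertices are cis.
The distinct arrangements are (3 in all): (CN/PPh3 trans, Cl/SCN trans); (CN/SCN trans, Cl/PPh3 trans); (CN/Cl trans, PPh3/SCN trans).
Each arrangement has an internal mirror plane or centre of symmetry, so none is chiral.

no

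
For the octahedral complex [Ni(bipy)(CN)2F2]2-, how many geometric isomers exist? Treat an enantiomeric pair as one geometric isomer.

In an octahedral complex each vertex has one trans partner and four cis neighbours.
Each bipy is bidentate and must span two cis positions.
The distinct arrangements are (3 in all): CN trans, F cis; CN cis, F cis (chiral); CN cis, F trans.

3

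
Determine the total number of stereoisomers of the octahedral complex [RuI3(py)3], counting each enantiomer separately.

2

An octahedron has six vertices in three trans pairs; every non-trans pair is cis.
Systematic placement gives 2 geometric isomers: I mer; I fac.
Each arrangement has an internal mirror plane or centre of symmetry, so none is chiral.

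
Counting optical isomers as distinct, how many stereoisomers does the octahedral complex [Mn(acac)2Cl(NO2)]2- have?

3

An octahedron has six vertices in three trans pairs; every non-trans pair is cis.
Each acac is bidentate and must span two cis positions.
Systematic placement gives 2 geometric isomers: Cl and NO2 mutually trans; Cl and NO2 mutually cis (chiral).
One of these lacks any improper symmetry element and so occurs as an enantiomeric pair, giving 2 + 1 = 3 stereoisomers in total.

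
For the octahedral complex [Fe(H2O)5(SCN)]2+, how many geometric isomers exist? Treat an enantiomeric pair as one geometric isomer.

1

In an octahedral complex each vertex has one trans partner and four cis neighbours.
Only one geometric arrangement is possible.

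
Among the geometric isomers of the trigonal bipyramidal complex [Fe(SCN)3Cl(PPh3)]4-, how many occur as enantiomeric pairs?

0

In a trigonal bipyramid the two axial positions differ from the three equatorial ones.
Working through the distinct placements yields 4 geometric isomers: Cl axial, PPh3 axial; Cl axial, PPh3 equatorial; Cl equatorial, PPh3 axial; Cl equatorial, PPh3 equatorial.
Each arrangement has an internal mirror plane or centre of symmetry, so none is chiral.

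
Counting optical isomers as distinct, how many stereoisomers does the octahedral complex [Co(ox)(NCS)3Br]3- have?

In an octahedral complex each vertex has one trans partner and four cis neighbours.
Each ox is bidentate and must span two cis positions.
Systematic placement gives 2 geometric isomers: NCS fac; NCS mer.
Each arrangement has an internal mirror plane or centre of symmetry, so none is chiral.

2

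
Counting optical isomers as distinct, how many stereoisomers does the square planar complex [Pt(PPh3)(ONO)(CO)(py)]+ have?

3

In a square planar complex each vertex has one trans partner and two cis neighbours.
There are 3 geometric isomers: (CO/PPh3 trans, ONO/py trans); (CO/py trans, ONO/PPh3 trans); (CO/ONO trans, PPh3/py trans).
Each arrangement has an internal mirror plane or centre of symmetry, so none is chiral.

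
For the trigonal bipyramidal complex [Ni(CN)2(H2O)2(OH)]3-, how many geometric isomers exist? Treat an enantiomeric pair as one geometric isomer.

5

In a trigonal bipyramid the two axial positions differ from the three equatorial ones.
Exhaustive case analysis gives 5 geometric isomers.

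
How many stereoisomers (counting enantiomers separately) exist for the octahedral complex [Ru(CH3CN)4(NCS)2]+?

In an octahedral complex each vertex has one trans partner and four cis neighbours.
There are 2 geometric isomers: NCS trans; NCS cis.
Each arrangement has an internal mirror plane or centre of symmetry, so none is chiral.

2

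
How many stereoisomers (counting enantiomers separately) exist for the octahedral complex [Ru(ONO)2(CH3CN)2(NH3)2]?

Working through the distinct placements yields 5 geometric isomers: ONO trans, CH3CN trans, NH3 trans; ONO cis, CH3CN trans, NH3 cis; ONO trans, CH3CN cis, NH3 cis; ONO cis, CH3CN cis, NH3 cis (chiral); ONO cis, CH3CN cis, NH3 trans.
One of these lacks any improper symmetry element and so occurs as an enantiomeric pair, giving 5 + 1 = 6 stereoisomers in total.

6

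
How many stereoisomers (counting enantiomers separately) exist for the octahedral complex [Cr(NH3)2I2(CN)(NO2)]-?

In an octahedral complex each vertex has one trans partner and four cis neighbours.
Systematic placement gives 6 geometric isomers: NH3 cis, I cis (3 arrangements, 2 chiral); NH3 trans, I cis; NH3 cis, I trans; NH3 trans, I trans.
Of these, 2 lack any improper symmetry element and so occur as enantiomeric pairs, giving 6 + 2 = 8 stereoisomers in total.

8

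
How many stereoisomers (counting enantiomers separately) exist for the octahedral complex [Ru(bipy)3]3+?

In an octahedral complex each vertex has one trans partner and four cis neighbours.
Each bipy is bidentate and must span two cis positions.
Only one geometric arrangement is possible; it has no improper symmetry element, so it exists as a pair of enantiomers (2 stereoisomers).

2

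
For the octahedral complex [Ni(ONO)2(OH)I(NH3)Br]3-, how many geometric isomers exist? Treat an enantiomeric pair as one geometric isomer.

Exhaustive case analysis gives 9 geometric isomers.

9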